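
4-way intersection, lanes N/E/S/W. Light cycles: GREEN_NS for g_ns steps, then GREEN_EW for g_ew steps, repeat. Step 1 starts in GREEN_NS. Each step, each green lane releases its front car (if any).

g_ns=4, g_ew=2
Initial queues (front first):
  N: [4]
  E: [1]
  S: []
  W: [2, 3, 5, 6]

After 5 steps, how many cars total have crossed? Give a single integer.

Answer: 3

Derivation:
Step 1 [NS]: N:car4-GO,E:wait,S:empty,W:wait | queues: N=0 E=1 S=0 W=4
Step 2 [NS]: N:empty,E:wait,S:empty,W:wait | queues: N=0 E=1 S=0 W=4
Step 3 [NS]: N:empty,E:wait,S:empty,W:wait | queues: N=0 E=1 S=0 W=4
Step 4 [NS]: N:empty,E:wait,S:empty,W:wait | queues: N=0 E=1 S=0 W=4
Step 5 [EW]: N:wait,E:car1-GO,S:wait,W:car2-GO | queues: N=0 E=0 S=0 W=3
Cars crossed by step 5: 3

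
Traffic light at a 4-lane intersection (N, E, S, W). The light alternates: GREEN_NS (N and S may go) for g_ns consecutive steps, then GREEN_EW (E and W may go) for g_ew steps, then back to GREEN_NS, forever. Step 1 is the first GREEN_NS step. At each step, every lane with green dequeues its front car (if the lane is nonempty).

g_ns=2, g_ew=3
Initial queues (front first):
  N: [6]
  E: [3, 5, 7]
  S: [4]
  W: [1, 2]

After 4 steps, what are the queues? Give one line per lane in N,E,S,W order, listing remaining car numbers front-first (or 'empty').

Step 1 [NS]: N:car6-GO,E:wait,S:car4-GO,W:wait | queues: N=0 E=3 S=0 W=2
Step 2 [NS]: N:empty,E:wait,S:empty,W:wait | queues: N=0 E=3 S=0 W=2
Step 3 [EW]: N:wait,E:car3-GO,S:wait,W:car1-GO | queues: N=0 E=2 S=0 W=1
Step 4 [EW]: N:wait,E:car5-GO,S:wait,W:car2-GO | queues: N=0 E=1 S=0 W=0

N: empty
E: 7
S: empty
W: empty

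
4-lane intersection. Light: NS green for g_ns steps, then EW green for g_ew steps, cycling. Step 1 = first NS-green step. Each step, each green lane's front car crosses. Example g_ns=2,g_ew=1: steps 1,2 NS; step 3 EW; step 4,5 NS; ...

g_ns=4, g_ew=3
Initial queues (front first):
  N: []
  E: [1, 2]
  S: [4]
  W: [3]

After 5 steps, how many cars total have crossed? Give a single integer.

Step 1 [NS]: N:empty,E:wait,S:car4-GO,W:wait | queues: N=0 E=2 S=0 W=1
Step 2 [NS]: N:empty,E:wait,S:empty,W:wait | queues: N=0 E=2 S=0 W=1
Step 3 [NS]: N:empty,E:wait,S:empty,W:wait | queues: N=0 E=2 S=0 W=1
Step 4 [NS]: N:empty,E:wait,S:empty,W:wait | queues: N=0 E=2 S=0 W=1
Step 5 [EW]: N:wait,E:car1-GO,S:wait,W:car3-GO | queues: N=0 E=1 S=0 W=0
Cars crossed by step 5: 3

Answer: 3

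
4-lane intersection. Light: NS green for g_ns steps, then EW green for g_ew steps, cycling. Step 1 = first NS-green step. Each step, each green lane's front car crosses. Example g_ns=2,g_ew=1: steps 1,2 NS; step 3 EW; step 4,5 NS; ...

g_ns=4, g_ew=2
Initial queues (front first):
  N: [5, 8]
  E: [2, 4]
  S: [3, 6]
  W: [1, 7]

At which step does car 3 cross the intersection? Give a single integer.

Step 1 [NS]: N:car5-GO,E:wait,S:car3-GO,W:wait | queues: N=1 E=2 S=1 W=2
Step 2 [NS]: N:car8-GO,E:wait,S:car6-GO,W:wait | queues: N=0 E=2 S=0 W=2
Step 3 [NS]: N:empty,E:wait,S:empty,W:wait | queues: N=0 E=2 S=0 W=2
Step 4 [NS]: N:empty,E:wait,S:empty,W:wait | queues: N=0 E=2 S=0 W=2
Step 5 [EW]: N:wait,E:car2-GO,S:wait,W:car1-GO | queues: N=0 E=1 S=0 W=1
Step 6 [EW]: N:wait,E:car4-GO,S:wait,W:car7-GO | queues: N=0 E=0 S=0 W=0
Car 3 crosses at step 1

1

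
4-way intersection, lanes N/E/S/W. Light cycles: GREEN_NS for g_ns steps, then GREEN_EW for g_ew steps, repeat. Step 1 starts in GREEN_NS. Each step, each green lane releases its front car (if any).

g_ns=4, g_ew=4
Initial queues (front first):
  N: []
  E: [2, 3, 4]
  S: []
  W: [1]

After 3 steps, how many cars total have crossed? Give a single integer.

Answer: 0

Derivation:
Step 1 [NS]: N:empty,E:wait,S:empty,W:wait | queues: N=0 E=3 S=0 W=1
Step 2 [NS]: N:empty,E:wait,S:empty,W:wait | queues: N=0 E=3 S=0 W=1
Step 3 [NS]: N:empty,E:wait,S:empty,W:wait | queues: N=0 E=3 S=0 W=1
Cars crossed by step 3: 0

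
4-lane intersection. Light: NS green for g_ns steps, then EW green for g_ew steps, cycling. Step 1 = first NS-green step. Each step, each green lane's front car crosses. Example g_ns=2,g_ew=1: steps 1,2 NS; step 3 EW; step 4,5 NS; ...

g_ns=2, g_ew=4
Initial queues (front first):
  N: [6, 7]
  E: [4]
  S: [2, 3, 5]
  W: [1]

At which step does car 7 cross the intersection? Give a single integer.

Step 1 [NS]: N:car6-GO,E:wait,S:car2-GO,W:wait | queues: N=1 E=1 S=2 W=1
Step 2 [NS]: N:car7-GO,E:wait,S:car3-GO,W:wait | queues: N=0 E=1 S=1 W=1
Step 3 [EW]: N:wait,E:car4-GO,S:wait,W:car1-GO | queues: N=0 E=0 S=1 W=0
Step 4 [EW]: N:wait,E:empty,S:wait,W:empty | queues: N=0 E=0 S=1 W=0
Step 5 [EW]: N:wait,E:empty,S:wait,W:empty | queues: N=0 E=0 S=1 W=0
Step 6 [EW]: N:wait,E:empty,S:wait,W:empty | queues: N=0 E=0 S=1 W=0
Step 7 [NS]: N:empty,E:wait,S:car5-GO,W:wait | queues: N=0 E=0 S=0 W=0
Car 7 crosses at step 2

2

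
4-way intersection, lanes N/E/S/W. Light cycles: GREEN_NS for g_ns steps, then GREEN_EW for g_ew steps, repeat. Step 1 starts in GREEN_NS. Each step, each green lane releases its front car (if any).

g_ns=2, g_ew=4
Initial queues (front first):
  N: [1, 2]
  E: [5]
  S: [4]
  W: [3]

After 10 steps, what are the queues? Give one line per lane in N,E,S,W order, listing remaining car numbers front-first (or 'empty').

Step 1 [NS]: N:car1-GO,E:wait,S:car4-GO,W:wait | queues: N=1 E=1 S=0 W=1
Step 2 [NS]: N:car2-GO,E:wait,S:empty,W:wait | queues: N=0 E=1 S=0 W=1
Step 3 [EW]: N:wait,E:car5-GO,S:wait,W:car3-GO | queues: N=0 E=0 S=0 W=0

N: empty
E: empty
S: empty
W: empty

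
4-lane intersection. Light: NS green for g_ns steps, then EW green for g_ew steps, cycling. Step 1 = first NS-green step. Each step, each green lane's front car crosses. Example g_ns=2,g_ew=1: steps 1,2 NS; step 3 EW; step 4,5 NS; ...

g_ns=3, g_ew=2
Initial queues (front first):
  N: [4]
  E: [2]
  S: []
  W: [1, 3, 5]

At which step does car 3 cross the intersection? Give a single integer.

Step 1 [NS]: N:car4-GO,E:wait,S:empty,W:wait | queues: N=0 E=1 S=0 W=3
Step 2 [NS]: N:empty,E:wait,S:empty,W:wait | queues: N=0 E=1 S=0 W=3
Step 3 [NS]: N:empty,E:wait,S:empty,W:wait | queues: N=0 E=1 S=0 W=3
Step 4 [EW]: N:wait,E:car2-GO,S:wait,W:car1-GO | queues: N=0 E=0 S=0 W=2
Step 5 [EW]: N:wait,E:empty,S:wait,W:car3-GO | queues: N=0 E=0 S=0 W=1
Step 6 [NS]: N:empty,E:wait,S:empty,W:wait | queues: N=0 E=0 S=0 W=1
Step 7 [NS]: N:empty,E:wait,S:empty,W:wait | queues: N=0 E=0 S=0 W=1
Step 8 [NS]: N:empty,E:wait,S:empty,W:wait | queues: N=0 E=0 S=0 W=1
Step 9 [EW]: N:wait,E:empty,S:wait,W:car5-GO | queues: N=0 E=0 S=0 W=0
Car 3 crosses at step 5

5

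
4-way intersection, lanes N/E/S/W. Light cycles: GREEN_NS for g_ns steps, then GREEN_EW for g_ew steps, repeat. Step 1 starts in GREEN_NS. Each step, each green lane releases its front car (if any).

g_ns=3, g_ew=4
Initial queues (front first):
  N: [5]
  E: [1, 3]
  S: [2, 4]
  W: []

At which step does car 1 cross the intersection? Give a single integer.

Step 1 [NS]: N:car5-GO,E:wait,S:car2-GO,W:wait | queues: N=0 E=2 S=1 W=0
Step 2 [NS]: N:empty,E:wait,S:car4-GO,W:wait | queues: N=0 E=2 S=0 W=0
Step 3 [NS]: N:empty,E:wait,S:empty,W:wait | queues: N=0 E=2 S=0 W=0
Step 4 [EW]: N:wait,E:car1-GO,S:wait,W:empty | queues: N=0 E=1 S=0 W=0
Step 5 [EW]: N:wait,E:car3-GO,S:wait,W:empty | queues: N=0 E=0 S=0 W=0
Car 1 crosses at step 4

4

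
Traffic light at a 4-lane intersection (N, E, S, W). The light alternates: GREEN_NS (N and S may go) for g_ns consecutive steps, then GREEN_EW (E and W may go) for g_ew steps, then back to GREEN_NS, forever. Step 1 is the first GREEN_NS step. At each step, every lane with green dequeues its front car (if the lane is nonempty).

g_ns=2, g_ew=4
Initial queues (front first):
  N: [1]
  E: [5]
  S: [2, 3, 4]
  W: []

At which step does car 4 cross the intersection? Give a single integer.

Step 1 [NS]: N:car1-GO,E:wait,S:car2-GO,W:wait | queues: N=0 E=1 S=2 W=0
Step 2 [NS]: N:empty,E:wait,S:car3-GO,W:wait | queues: N=0 E=1 S=1 W=0
Step 3 [EW]: N:wait,E:car5-GO,S:wait,W:empty | queues: N=0 E=0 S=1 W=0
Step 4 [EW]: N:wait,E:empty,S:wait,W:empty | queues: N=0 E=0 S=1 W=0
Step 5 [EW]: N:wait,E:empty,S:wait,W:empty | queues: N=0 E=0 S=1 W=0
Step 6 [EW]: N:wait,E:empty,S:wait,W:empty | queues: N=0 E=0 S=1 W=0
Step 7 [NS]: N:empty,E:wait,S:car4-GO,W:wait | queues: N=0 E=0 S=0 W=0
Car 4 crosses at step 7

7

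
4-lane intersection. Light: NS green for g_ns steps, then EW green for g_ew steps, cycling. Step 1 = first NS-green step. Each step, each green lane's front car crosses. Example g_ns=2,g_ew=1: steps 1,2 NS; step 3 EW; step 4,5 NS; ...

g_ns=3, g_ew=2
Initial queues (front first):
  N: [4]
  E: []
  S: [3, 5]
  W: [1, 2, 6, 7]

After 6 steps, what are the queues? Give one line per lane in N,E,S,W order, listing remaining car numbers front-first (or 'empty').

Step 1 [NS]: N:car4-GO,E:wait,S:car3-GO,W:wait | queues: N=0 E=0 S=1 W=4
Step 2 [NS]: N:empty,E:wait,S:car5-GO,W:wait | queues: N=0 E=0 S=0 W=4
Step 3 [NS]: N:empty,E:wait,S:empty,W:wait | queues: N=0 E=0 S=0 W=4
Step 4 [EW]: N:wait,E:empty,S:wait,W:car1-GO | queues: N=0 E=0 S=0 W=3
Step 5 [EW]: N:wait,E:empty,S:wait,W:car2-GO | queues: N=0 E=0 S=0 W=2
Step 6 [NS]: N:empty,E:wait,S:empty,W:wait | queues: N=0 E=0 S=0 W=2

N: empty
E: empty
S: empty
W: 6 7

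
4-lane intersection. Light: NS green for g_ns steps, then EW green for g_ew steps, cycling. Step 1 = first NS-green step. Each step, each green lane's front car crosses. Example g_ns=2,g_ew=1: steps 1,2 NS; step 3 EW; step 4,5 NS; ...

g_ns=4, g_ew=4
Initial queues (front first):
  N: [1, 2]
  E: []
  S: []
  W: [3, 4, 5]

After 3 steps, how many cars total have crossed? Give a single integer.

Step 1 [NS]: N:car1-GO,E:wait,S:empty,W:wait | queues: N=1 E=0 S=0 W=3
Step 2 [NS]: N:car2-GO,E:wait,S:empty,W:wait | queues: N=0 E=0 S=0 W=3
Step 3 [NS]: N:empty,E:wait,S:empty,W:wait | queues: N=0 E=0 S=0 W=3
Cars crossed by step 3: 2

Answer: 2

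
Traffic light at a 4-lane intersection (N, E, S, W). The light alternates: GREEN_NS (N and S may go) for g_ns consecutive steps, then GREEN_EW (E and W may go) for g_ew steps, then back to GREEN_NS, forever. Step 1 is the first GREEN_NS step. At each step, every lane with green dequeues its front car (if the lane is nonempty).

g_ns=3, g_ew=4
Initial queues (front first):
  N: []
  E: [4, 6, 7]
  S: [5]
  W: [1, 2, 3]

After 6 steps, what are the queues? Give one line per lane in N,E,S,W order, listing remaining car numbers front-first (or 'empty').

Step 1 [NS]: N:empty,E:wait,S:car5-GO,W:wait | queues: N=0 E=3 S=0 W=3
Step 2 [NS]: N:empty,E:wait,S:empty,W:wait | queues: N=0 E=3 S=0 W=3
Step 3 [NS]: N:empty,E:wait,S:empty,W:wait | queues: N=0 E=3 S=0 W=3
Step 4 [EW]: N:wait,E:car4-GO,S:wait,W:car1-GO | queues: N=0 E=2 S=0 W=2
Step 5 [EW]: N:wait,E:car6-GO,S:wait,W:car2-GO | queues: N=0 E=1 S=0 W=1
Step 6 [EW]: N:wait,E:car7-GO,S:wait,W:car3-GO | queues: N=0 E=0 S=0 W=0

N: empty
E: empty
S: empty
W: empty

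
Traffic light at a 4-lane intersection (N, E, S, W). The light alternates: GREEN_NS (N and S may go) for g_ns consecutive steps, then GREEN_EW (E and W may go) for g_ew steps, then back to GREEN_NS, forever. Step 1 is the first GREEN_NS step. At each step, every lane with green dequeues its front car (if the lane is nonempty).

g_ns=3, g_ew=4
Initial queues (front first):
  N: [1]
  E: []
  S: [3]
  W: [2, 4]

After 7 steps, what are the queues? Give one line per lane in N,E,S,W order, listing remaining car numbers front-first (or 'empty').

Step 1 [NS]: N:car1-GO,E:wait,S:car3-GO,W:wait | queues: N=0 E=0 S=0 W=2
Step 2 [NS]: N:empty,E:wait,S:empty,W:wait | queues: N=0 E=0 S=0 W=2
Step 3 [NS]: N:empty,E:wait,S:empty,W:wait | queues: N=0 E=0 S=0 W=2
Step 4 [EW]: N:wait,E:empty,S:wait,W:car2-GO | queues: N=0 E=0 S=0 W=1
Step 5 [EW]: N:wait,E:empty,S:wait,W:car4-GO | queues: N=0 E=0 S=0 W=0

N: empty
E: empty
S: empty
W: empty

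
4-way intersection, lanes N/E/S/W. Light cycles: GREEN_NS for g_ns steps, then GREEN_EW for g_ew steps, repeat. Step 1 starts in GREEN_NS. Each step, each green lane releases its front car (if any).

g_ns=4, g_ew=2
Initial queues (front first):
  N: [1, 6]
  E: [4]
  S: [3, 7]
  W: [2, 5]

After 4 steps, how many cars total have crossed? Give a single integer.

Answer: 4

Derivation:
Step 1 [NS]: N:car1-GO,E:wait,S:car3-GO,W:wait | queues: N=1 E=1 S=1 W=2
Step 2 [NS]: N:car6-GO,E:wait,S:car7-GO,W:wait | queues: N=0 E=1 S=0 W=2
Step 3 [NS]: N:empty,E:wait,S:empty,W:wait | queues: N=0 E=1 S=0 W=2
Step 4 [NS]: N:empty,E:wait,S:empty,W:wait | queues: N=0 E=1 S=0 W=2
Cars crossed by step 4: 4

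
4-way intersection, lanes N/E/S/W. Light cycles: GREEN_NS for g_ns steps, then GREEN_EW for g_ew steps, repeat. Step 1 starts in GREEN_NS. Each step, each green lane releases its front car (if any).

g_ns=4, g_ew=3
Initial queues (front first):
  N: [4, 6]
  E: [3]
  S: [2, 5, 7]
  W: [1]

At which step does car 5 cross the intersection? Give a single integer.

Step 1 [NS]: N:car4-GO,E:wait,S:car2-GO,W:wait | queues: N=1 E=1 S=2 W=1
Step 2 [NS]: N:car6-GO,E:wait,S:car5-GO,W:wait | queues: N=0 E=1 S=1 W=1
Step 3 [NS]: N:empty,E:wait,S:car7-GO,W:wait | queues: N=0 E=1 S=0 W=1
Step 4 [NS]: N:empty,E:wait,S:empty,W:wait | queues: N=0 E=1 S=0 W=1
Step 5 [EW]: N:wait,E:car3-GO,S:wait,W:car1-GO | queues: N=0 E=0 S=0 W=0
Car 5 crosses at step 2

2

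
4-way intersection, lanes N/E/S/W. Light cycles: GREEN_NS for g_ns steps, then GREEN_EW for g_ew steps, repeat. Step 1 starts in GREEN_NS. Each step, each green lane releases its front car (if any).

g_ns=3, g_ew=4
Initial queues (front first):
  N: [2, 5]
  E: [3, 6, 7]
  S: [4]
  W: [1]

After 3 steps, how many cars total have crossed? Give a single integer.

Step 1 [NS]: N:car2-GO,E:wait,S:car4-GO,W:wait | queues: N=1 E=3 S=0 W=1
Step 2 [NS]: N:car5-GO,E:wait,S:empty,W:wait | queues: N=0 E=3 S=0 W=1
Step 3 [NS]: N:empty,E:wait,S:empty,W:wait | queues: N=0 E=3 S=0 W=1
Cars crossed by step 3: 3

Answer: 3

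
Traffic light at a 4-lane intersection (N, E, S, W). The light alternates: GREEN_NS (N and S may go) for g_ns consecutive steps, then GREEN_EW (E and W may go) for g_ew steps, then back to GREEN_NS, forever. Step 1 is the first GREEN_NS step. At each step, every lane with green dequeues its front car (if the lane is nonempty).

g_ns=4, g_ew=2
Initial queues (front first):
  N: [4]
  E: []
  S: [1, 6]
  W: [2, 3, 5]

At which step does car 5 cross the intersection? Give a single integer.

Step 1 [NS]: N:car4-GO,E:wait,S:car1-GO,W:wait | queues: N=0 E=0 S=1 W=3
Step 2 [NS]: N:empty,E:wait,S:car6-GO,W:wait | queues: N=0 E=0 S=0 W=3
Step 3 [NS]: N:empty,E:wait,S:empty,W:wait | queues: N=0 E=0 S=0 W=3
Step 4 [NS]: N:empty,E:wait,S:empty,W:wait | queues: N=0 E=0 S=0 W=3
Step 5 [EW]: N:wait,E:empty,S:wait,W:car2-GO | queues: N=0 E=0 S=0 W=2
Step 6 [EW]: N:wait,E:empty,S:wait,W:car3-GO | queues: N=0 E=0 S=0 W=1
Step 7 [NS]: N:empty,E:wait,S:empty,W:wait | queues: N=0 E=0 S=0 W=1
Step 8 [NS]: N:empty,E:wait,S:empty,W:wait | queues: N=0 E=0 S=0 W=1
Step 9 [NS]: N:empty,E:wait,S:empty,W:wait | queues: N=0 E=0 S=0 W=1
Step 10 [NS]: N:empty,E:wait,S:empty,W:wait | queues: N=0 E=0 S=0 W=1
Step 11 [EW]: N:wait,E:empty,S:wait,W:car5-GO | queues: N=0 E=0 S=0 W=0
Car 5 crosses at step 11

11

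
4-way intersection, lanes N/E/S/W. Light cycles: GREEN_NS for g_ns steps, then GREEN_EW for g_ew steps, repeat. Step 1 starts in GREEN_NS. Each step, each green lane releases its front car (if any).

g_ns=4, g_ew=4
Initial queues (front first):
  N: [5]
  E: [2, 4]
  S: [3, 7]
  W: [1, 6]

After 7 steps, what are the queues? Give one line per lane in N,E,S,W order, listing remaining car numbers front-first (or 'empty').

Step 1 [NS]: N:car5-GO,E:wait,S:car3-GO,W:wait | queues: N=0 E=2 S=1 W=2
Step 2 [NS]: N:empty,E:wait,S:car7-GO,W:wait | queues: N=0 E=2 S=0 W=2
Step 3 [NS]: N:empty,E:wait,S:empty,W:wait | queues: N=0 E=2 S=0 W=2
Step 4 [NS]: N:empty,E:wait,S:empty,W:wait | queues: N=0 E=2 S=0 W=2
Step 5 [EW]: N:wait,E:car2-GO,S:wait,W:car1-GO | queues: N=0 E=1 S=0 W=1
Step 6 [EW]: N:wait,E:car4-GO,S:wait,W:car6-GO | queues: N=0 E=0 S=0 W=0

N: empty
E: empty
S: empty
W: empty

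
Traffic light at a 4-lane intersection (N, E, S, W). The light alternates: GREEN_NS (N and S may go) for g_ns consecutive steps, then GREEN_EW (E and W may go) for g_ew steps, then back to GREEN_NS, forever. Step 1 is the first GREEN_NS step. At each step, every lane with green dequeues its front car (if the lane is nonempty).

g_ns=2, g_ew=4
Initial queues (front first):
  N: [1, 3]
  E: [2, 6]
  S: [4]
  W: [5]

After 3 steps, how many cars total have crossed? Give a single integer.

Answer: 5

Derivation:
Step 1 [NS]: N:car1-GO,E:wait,S:car4-GO,W:wait | queues: N=1 E=2 S=0 W=1
Step 2 [NS]: N:car3-GO,E:wait,S:empty,W:wait | queues: N=0 E=2 S=0 W=1
Step 3 [EW]: N:wait,E:car2-GO,S:wait,W:car5-GO | queues: N=0 E=1 S=0 W=0
Cars crossed by step 3: 5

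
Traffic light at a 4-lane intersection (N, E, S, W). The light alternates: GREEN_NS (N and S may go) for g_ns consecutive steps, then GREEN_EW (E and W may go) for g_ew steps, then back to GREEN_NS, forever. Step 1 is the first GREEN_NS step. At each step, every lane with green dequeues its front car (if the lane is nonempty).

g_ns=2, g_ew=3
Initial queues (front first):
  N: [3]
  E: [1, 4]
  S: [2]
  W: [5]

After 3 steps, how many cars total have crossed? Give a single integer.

Answer: 4

Derivation:
Step 1 [NS]: N:car3-GO,E:wait,S:car2-GO,W:wait | queues: N=0 E=2 S=0 W=1
Step 2 [NS]: N:empty,E:wait,S:empty,W:wait | queues: N=0 E=2 S=0 W=1
Step 3 [EW]: N:wait,E:car1-GO,S:wait,W:car5-GO | queues: N=0 E=1 S=0 W=0
Cars crossed by step 3: 4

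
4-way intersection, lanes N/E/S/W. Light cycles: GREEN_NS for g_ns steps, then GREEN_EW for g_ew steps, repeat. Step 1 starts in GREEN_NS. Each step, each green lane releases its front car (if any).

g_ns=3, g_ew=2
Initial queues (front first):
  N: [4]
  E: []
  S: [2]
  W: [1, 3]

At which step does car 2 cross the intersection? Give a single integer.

Step 1 [NS]: N:car4-GO,E:wait,S:car2-GO,W:wait | queues: N=0 E=0 S=0 W=2
Step 2 [NS]: N:empty,E:wait,S:empty,W:wait | queues: N=0 E=0 S=0 W=2
Step 3 [NS]: N:empty,E:wait,S:empty,W:wait | queues: N=0 E=0 S=0 W=2
Step 4 [EW]: N:wait,E:empty,S:wait,W:car1-GO | queues: N=0 E=0 S=0 W=1
Step 5 [EW]: N:wait,E:empty,S:wait,W:car3-GO | queues: N=0 E=0 S=0 W=0
Car 2 crosses at step 1

1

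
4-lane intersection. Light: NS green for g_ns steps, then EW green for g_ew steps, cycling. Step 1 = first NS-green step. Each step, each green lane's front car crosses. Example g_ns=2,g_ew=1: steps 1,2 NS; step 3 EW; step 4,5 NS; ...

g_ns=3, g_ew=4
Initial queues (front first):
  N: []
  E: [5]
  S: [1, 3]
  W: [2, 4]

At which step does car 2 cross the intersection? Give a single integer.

Step 1 [NS]: N:empty,E:wait,S:car1-GO,W:wait | queues: N=0 E=1 S=1 W=2
Step 2 [NS]: N:empty,E:wait,S:car3-GO,W:wait | queues: N=0 E=1 S=0 W=2
Step 3 [NS]: N:empty,E:wait,S:empty,W:wait | queues: N=0 E=1 S=0 W=2
Step 4 [EW]: N:wait,E:car5-GO,S:wait,W:car2-GO | queues: N=0 E=0 S=0 W=1
Step 5 [EW]: N:wait,E:empty,S:wait,W:car4-GO | queues: N=0 E=0 S=0 W=0
Car 2 crosses at step 4

4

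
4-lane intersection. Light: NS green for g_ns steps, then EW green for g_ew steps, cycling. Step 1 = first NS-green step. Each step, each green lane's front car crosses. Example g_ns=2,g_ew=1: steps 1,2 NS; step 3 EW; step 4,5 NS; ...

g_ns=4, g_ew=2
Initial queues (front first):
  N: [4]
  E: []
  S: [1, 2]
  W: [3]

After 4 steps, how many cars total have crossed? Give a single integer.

Answer: 3

Derivation:
Step 1 [NS]: N:car4-GO,E:wait,S:car1-GO,W:wait | queues: N=0 E=0 S=1 W=1
Step 2 [NS]: N:empty,E:wait,S:car2-GO,W:wait | queues: N=0 E=0 S=0 W=1
Step 3 [NS]: N:empty,E:wait,S:empty,W:wait | queues: N=0 E=0 S=0 W=1
Step 4 [NS]: N:empty,E:wait,S:empty,W:wait | queues: N=0 E=0 S=0 W=1
Cars crossed by step 4: 3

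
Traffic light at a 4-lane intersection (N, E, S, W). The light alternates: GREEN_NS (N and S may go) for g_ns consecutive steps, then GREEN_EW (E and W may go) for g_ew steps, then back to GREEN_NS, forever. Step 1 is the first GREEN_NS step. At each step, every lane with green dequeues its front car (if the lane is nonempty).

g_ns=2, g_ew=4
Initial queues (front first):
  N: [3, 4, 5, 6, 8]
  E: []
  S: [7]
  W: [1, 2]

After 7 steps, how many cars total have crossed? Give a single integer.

Answer: 6

Derivation:
Step 1 [NS]: N:car3-GO,E:wait,S:car7-GO,W:wait | queues: N=4 E=0 S=0 W=2
Step 2 [NS]: N:car4-GO,E:wait,S:empty,W:wait | queues: N=3 E=0 S=0 W=2
Step 3 [EW]: N:wait,E:empty,S:wait,W:car1-GO | queues: N=3 E=0 S=0 W=1
Step 4 [EW]: N:wait,E:empty,S:wait,W:car2-GO | queues: N=3 E=0 S=0 W=0
Step 5 [EW]: N:wait,E:empty,S:wait,W:empty | queues: N=3 E=0 S=0 W=0
Step 6 [EW]: N:wait,E:empty,S:wait,W:empty | queues: N=3 E=0 S=0 W=0
Step 7 [NS]: N:car5-GO,E:wait,S:empty,W:wait | queues: N=2 E=0 S=0 W=0
Cars crossed by step 7: 6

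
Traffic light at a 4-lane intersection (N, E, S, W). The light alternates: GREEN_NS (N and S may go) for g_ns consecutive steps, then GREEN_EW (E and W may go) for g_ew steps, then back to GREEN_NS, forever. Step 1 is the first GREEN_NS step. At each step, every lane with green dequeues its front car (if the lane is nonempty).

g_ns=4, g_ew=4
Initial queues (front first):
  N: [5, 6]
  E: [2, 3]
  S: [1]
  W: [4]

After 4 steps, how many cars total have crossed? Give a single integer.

Step 1 [NS]: N:car5-GO,E:wait,S:car1-GO,W:wait | queues: N=1 E=2 S=0 W=1
Step 2 [NS]: N:car6-GO,E:wait,S:empty,W:wait | queues: N=0 E=2 S=0 W=1
Step 3 [NS]: N:empty,E:wait,S:empty,W:wait | queues: N=0 E=2 S=0 W=1
Step 4 [NS]: N:empty,E:wait,S:empty,W:wait | queues: N=0 E=2 S=0 W=1
Cars crossed by step 4: 3

Answer: 3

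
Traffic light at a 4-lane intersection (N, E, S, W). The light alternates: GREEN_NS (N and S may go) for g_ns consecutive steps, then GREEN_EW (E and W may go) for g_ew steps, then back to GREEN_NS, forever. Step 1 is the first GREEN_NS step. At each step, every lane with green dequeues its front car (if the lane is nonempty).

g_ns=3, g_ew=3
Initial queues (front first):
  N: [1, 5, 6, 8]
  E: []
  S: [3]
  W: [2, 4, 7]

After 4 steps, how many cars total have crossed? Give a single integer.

Step 1 [NS]: N:car1-GO,E:wait,S:car3-GO,W:wait | queues: N=3 E=0 S=0 W=3
Step 2 [NS]: N:car5-GO,E:wait,S:empty,W:wait | queues: N=2 E=0 S=0 W=3
Step 3 [NS]: N:car6-GO,E:wait,S:empty,W:wait | queues: N=1 E=0 S=0 W=3
Step 4 [EW]: N:wait,E:empty,S:wait,W:car2-GO | queues: N=1 E=0 S=0 W=2
Cars crossed by step 4: 5

Answer: 5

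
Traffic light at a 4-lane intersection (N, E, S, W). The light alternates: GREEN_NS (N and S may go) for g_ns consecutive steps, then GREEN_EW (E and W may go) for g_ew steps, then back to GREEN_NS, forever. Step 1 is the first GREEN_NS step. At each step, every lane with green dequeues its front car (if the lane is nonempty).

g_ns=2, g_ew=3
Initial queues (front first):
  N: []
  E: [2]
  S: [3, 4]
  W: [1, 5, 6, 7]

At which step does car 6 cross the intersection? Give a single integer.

Step 1 [NS]: N:empty,E:wait,S:car3-GO,W:wait | queues: N=0 E=1 S=1 W=4
Step 2 [NS]: N:empty,E:wait,S:car4-GO,W:wait | queues: N=0 E=1 S=0 W=4
Step 3 [EW]: N:wait,E:car2-GO,S:wait,W:car1-GO | queues: N=0 E=0 S=0 W=3
Step 4 [EW]: N:wait,E:empty,S:wait,W:car5-GO | queues: N=0 E=0 S=0 W=2
Step 5 [EW]: N:wait,E:empty,S:wait,W:car6-GO | queues: N=0 E=0 S=0 W=1
Step 6 [NS]: N:empty,E:wait,S:empty,W:wait | queues: N=0 E=0 S=0 W=1
Step 7 [NS]: N:empty,E:wait,S:empty,W:wait | queues: N=0 E=0 S=0 W=1
Step 8 [EW]: N:wait,E:empty,S:wait,W:car7-GO | queues: N=0 E=0 S=0 W=0
Car 6 crosses at step 5

5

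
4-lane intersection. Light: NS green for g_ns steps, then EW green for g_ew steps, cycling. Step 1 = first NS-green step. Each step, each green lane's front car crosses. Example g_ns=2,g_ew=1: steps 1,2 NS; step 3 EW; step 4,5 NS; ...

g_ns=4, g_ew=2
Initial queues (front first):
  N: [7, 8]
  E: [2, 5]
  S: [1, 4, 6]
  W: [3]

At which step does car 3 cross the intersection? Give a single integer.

Step 1 [NS]: N:car7-GO,E:wait,S:car1-GO,W:wait | queues: N=1 E=2 S=2 W=1
Step 2 [NS]: N:car8-GO,E:wait,S:car4-GO,W:wait | queues: N=0 E=2 S=1 W=1
Step 3 [NS]: N:empty,E:wait,S:car6-GO,W:wait | queues: N=0 E=2 S=0 W=1
Step 4 [NS]: N:empty,E:wait,S:empty,W:wait | queues: N=0 E=2 S=0 W=1
Step 5 [EW]: N:wait,E:car2-GO,S:wait,W:car3-GO | queues: N=0 E=1 S=0 W=0
Step 6 [EW]: N:wait,E:car5-GO,S:wait,W:empty | queues: N=0 E=0 S=0 W=0
Car 3 crosses at step 5

5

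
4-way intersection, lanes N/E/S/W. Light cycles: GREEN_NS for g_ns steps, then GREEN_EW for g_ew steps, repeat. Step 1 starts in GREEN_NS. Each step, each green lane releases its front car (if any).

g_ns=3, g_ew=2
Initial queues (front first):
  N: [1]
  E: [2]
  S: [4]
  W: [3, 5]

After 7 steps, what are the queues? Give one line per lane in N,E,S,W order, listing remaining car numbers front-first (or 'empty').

Step 1 [NS]: N:car1-GO,E:wait,S:car4-GO,W:wait | queues: N=0 E=1 S=0 W=2
Step 2 [NS]: N:empty,E:wait,S:empty,W:wait | queues: N=0 E=1 S=0 W=2
Step 3 [NS]: N:empty,E:wait,S:empty,W:wait | queues: N=0 E=1 S=0 W=2
Step 4 [EW]: N:wait,E:car2-GO,S:wait,W:car3-GO | queues: N=0 E=0 S=0 W=1
Step 5 [EW]: N:wait,E:empty,S:wait,W:car5-GO | queues: N=0 E=0 S=0 W=0

N: empty
E: empty
S: empty
W: empty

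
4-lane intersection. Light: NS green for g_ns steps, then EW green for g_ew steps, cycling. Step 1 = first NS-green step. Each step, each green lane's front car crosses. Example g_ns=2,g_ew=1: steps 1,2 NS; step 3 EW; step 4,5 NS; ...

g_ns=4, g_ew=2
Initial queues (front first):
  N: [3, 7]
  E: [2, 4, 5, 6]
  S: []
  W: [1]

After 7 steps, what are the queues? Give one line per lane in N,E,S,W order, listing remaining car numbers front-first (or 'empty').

Step 1 [NS]: N:car3-GO,E:wait,S:empty,W:wait | queues: N=1 E=4 S=0 W=1
Step 2 [NS]: N:car7-GO,E:wait,S:empty,W:wait | queues: N=0 E=4 S=0 W=1
Step 3 [NS]: N:empty,E:wait,S:empty,W:wait | queues: N=0 E=4 S=0 W=1
Step 4 [NS]: N:empty,E:wait,S:empty,W:wait | queues: N=0 E=4 S=0 W=1
Step 5 [EW]: N:wait,E:car2-GO,S:wait,W:car1-GO | queues: N=0 E=3 S=0 W=0
Step 6 [EW]: N:wait,E:car4-GO,S:wait,W:empty | queues: N=0 E=2 S=0 W=0
Step 7 [NS]: N:empty,E:wait,S:empty,W:wait | queues: N=0 E=2 S=0 W=0

N: empty
E: 5 6
S: empty
W: empty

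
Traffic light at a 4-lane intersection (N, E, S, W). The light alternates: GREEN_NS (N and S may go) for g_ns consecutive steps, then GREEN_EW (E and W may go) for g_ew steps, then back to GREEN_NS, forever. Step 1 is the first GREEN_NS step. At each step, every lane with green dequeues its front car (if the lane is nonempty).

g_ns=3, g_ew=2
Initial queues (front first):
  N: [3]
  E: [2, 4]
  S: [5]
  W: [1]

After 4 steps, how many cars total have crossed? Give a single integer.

Answer: 4

Derivation:
Step 1 [NS]: N:car3-GO,E:wait,S:car5-GO,W:wait | queues: N=0 E=2 S=0 W=1
Step 2 [NS]: N:empty,E:wait,S:empty,W:wait | queues: N=0 E=2 S=0 W=1
Step 3 [NS]: N:empty,E:wait,S:empty,W:wait | queues: N=0 E=2 S=0 W=1
Step 4 [EW]: N:wait,E:car2-GO,S:wait,W:car1-GO | queues: N=0 E=1 S=0 W=0
Cars crossed by step 4: 4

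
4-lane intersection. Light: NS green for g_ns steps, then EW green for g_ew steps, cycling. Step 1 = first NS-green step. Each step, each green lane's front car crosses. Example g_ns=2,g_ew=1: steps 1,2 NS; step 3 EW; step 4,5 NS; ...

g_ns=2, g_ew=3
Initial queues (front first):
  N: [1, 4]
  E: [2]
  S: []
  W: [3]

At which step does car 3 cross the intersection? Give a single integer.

Step 1 [NS]: N:car1-GO,E:wait,S:empty,W:wait | queues: N=1 E=1 S=0 W=1
Step 2 [NS]: N:car4-GO,E:wait,S:empty,W:wait | queues: N=0 E=1 S=0 W=1
Step 3 [EW]: N:wait,E:car2-GO,S:wait,W:car3-GO | queues: N=0 E=0 S=0 W=0
Car 3 crosses at step 3

3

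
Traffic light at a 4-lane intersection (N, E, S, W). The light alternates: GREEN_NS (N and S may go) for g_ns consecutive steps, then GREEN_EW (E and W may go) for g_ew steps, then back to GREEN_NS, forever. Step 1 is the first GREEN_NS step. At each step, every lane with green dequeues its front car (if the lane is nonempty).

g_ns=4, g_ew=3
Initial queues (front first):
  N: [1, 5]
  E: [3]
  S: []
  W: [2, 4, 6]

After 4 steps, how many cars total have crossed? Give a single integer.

Step 1 [NS]: N:car1-GO,E:wait,S:empty,W:wait | queues: N=1 E=1 S=0 W=3
Step 2 [NS]: N:car5-GO,E:wait,S:empty,W:wait | queues: N=0 E=1 S=0 W=3
Step 3 [NS]: N:empty,E:wait,S:empty,W:wait | queues: N=0 E=1 S=0 W=3
Step 4 [NS]: N:empty,E:wait,S:empty,W:wait | queues: N=0 E=1 S=0 W=3
Cars crossed by step 4: 2

Answer: 2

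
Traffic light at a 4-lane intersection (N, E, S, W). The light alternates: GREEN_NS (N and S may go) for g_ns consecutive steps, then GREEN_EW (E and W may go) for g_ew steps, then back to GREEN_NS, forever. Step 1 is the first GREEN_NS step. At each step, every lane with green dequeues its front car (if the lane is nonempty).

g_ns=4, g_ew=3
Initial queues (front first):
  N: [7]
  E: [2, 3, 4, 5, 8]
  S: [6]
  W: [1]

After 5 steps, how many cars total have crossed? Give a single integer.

Answer: 4

Derivation:
Step 1 [NS]: N:car7-GO,E:wait,S:car6-GO,W:wait | queues: N=0 E=5 S=0 W=1
Step 2 [NS]: N:empty,E:wait,S:empty,W:wait | queues: N=0 E=5 S=0 W=1
Step 3 [NS]: N:empty,E:wait,S:empty,W:wait | queues: N=0 E=5 S=0 W=1
Step 4 [NS]: N:empty,E:wait,S:empty,W:wait | queues: N=0 E=5 S=0 W=1
Step 5 [EW]: N:wait,E:car2-GO,S:wait,W:car1-GO | queues: N=0 E=4 S=0 W=0
Cars crossed by step 5: 4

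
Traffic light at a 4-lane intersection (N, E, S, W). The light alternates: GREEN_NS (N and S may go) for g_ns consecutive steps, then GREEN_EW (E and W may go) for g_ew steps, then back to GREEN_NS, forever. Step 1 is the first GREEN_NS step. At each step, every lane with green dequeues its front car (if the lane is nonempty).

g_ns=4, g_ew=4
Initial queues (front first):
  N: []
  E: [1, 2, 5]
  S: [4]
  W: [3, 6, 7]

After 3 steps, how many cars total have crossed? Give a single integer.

Step 1 [NS]: N:empty,E:wait,S:car4-GO,W:wait | queues: N=0 E=3 S=0 W=3
Step 2 [NS]: N:empty,E:wait,S:empty,W:wait | queues: N=0 E=3 S=0 W=3
Step 3 [NS]: N:empty,E:wait,S:empty,W:wait | queues: N=0 E=3 S=0 W=3
Cars crossed by step 3: 1

Answer: 1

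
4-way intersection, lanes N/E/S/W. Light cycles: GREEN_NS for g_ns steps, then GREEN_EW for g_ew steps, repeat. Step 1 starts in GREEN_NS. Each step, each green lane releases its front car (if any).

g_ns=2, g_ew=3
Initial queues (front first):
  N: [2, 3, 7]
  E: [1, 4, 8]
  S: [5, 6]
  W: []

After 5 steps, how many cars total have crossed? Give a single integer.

Step 1 [NS]: N:car2-GO,E:wait,S:car5-GO,W:wait | queues: N=2 E=3 S=1 W=0
Step 2 [NS]: N:car3-GO,E:wait,S:car6-GO,W:wait | queues: N=1 E=3 S=0 W=0
Step 3 [EW]: N:wait,E:car1-GO,S:wait,W:empty | queues: N=1 E=2 S=0 W=0
Step 4 [EW]: N:wait,E:car4-GO,S:wait,W:empty | queues: N=1 E=1 S=0 W=0
Step 5 [EW]: N:wait,E:car8-GO,S:wait,W:empty | queues: N=1 E=0 S=0 W=0
Cars crossed by step 5: 7

Answer: 7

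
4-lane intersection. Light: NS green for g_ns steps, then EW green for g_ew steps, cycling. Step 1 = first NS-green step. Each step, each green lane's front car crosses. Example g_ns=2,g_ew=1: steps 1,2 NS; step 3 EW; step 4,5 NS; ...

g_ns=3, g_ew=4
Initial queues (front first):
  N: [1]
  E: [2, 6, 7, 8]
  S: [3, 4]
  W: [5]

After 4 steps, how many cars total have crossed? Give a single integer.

Step 1 [NS]: N:car1-GO,E:wait,S:car3-GO,W:wait | queues: N=0 E=4 S=1 W=1
Step 2 [NS]: N:empty,E:wait,S:car4-GO,W:wait | queues: N=0 E=4 S=0 W=1
Step 3 [NS]: N:empty,E:wait,S:empty,W:wait | queues: N=0 E=4 S=0 W=1
Step 4 [EW]: N:wait,E:car2-GO,S:wait,W:car5-GO | queues: N=0 E=3 S=0 W=0
Cars crossed by step 4: 5

Answer: 5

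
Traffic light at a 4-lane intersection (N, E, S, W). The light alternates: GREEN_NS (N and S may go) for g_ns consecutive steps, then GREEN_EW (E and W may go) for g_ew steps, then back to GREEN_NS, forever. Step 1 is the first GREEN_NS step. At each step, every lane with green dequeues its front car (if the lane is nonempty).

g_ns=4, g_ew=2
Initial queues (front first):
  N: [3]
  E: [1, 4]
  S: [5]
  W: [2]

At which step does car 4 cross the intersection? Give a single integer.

Step 1 [NS]: N:car3-GO,E:wait,S:car5-GO,W:wait | queues: N=0 E=2 S=0 W=1
Step 2 [NS]: N:empty,E:wait,S:empty,W:wait | queues: N=0 E=2 S=0 W=1
Step 3 [NS]: N:empty,E:wait,S:empty,W:wait | queues: N=0 E=2 S=0 W=1
Step 4 [NS]: N:empty,E:wait,S:empty,W:wait | queues: N=0 E=2 S=0 W=1
Step 5 [EW]: N:wait,E:car1-GO,S:wait,W:car2-GO | queues: N=0 E=1 S=0 W=0
Step 6 [EW]: N:wait,E:car4-GO,S:wait,W:empty | queues: N=0 E=0 S=0 W=0
Car 4 crosses at step 6

6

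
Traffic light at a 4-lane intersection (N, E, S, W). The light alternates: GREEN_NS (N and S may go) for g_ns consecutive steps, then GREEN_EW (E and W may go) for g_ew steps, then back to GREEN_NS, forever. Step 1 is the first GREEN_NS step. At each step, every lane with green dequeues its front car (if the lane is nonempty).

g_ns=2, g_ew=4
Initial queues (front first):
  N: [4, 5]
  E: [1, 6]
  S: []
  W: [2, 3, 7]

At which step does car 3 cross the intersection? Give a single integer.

Step 1 [NS]: N:car4-GO,E:wait,S:empty,W:wait | queues: N=1 E=2 S=0 W=3
Step 2 [NS]: N:car5-GO,E:wait,S:empty,W:wait | queues: N=0 E=2 S=0 W=3
Step 3 [EW]: N:wait,E:car1-GO,S:wait,W:car2-GO | queues: N=0 E=1 S=0 W=2
Step 4 [EW]: N:wait,E:car6-GO,S:wait,W:car3-GO | queues: N=0 E=0 S=0 W=1
Step 5 [EW]: N:wait,E:empty,S:wait,W:car7-GO | queues: N=0 E=0 S=0 W=0
Car 3 crosses at step 4

4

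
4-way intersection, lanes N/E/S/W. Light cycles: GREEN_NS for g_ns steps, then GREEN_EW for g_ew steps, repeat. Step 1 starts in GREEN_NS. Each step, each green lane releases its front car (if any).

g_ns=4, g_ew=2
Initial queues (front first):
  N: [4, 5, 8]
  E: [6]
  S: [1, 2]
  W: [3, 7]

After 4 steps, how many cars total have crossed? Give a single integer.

Answer: 5

Derivation:
Step 1 [NS]: N:car4-GO,E:wait,S:car1-GO,W:wait | queues: N=2 E=1 S=1 W=2
Step 2 [NS]: N:car5-GO,E:wait,S:car2-GO,W:wait | queues: N=1 E=1 S=0 W=2
Step 3 [NS]: N:car8-GO,E:wait,S:empty,W:wait | queues: N=0 E=1 S=0 W=2
Step 4 [NS]: N:empty,E:wait,S:empty,W:wait | queues: N=0 E=1 S=0 W=2
Cars crossed by step 4: 5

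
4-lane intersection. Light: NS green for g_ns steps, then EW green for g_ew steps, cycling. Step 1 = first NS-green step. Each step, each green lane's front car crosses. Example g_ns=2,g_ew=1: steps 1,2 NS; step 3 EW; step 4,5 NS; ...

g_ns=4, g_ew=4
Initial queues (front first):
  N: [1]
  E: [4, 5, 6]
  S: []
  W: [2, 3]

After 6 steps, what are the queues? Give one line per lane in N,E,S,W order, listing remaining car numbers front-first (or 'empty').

Step 1 [NS]: N:car1-GO,E:wait,S:empty,W:wait | queues: N=0 E=3 S=0 W=2
Step 2 [NS]: N:empty,E:wait,S:empty,W:wait | queues: N=0 E=3 S=0 W=2
Step 3 [NS]: N:empty,E:wait,S:empty,W:wait | queues: N=0 E=3 S=0 W=2
Step 4 [NS]: N:empty,E:wait,S:empty,W:wait | queues: N=0 E=3 S=0 W=2
Step 5 [EW]: N:wait,E:car4-GO,S:wait,W:car2-GO | queues: N=0 E=2 S=0 W=1
Step 6 [EW]: N:wait,E:car5-GO,S:wait,W:car3-GO | queues: N=0 E=1 S=0 W=0

N: empty
E: 6
S: empty
W: empty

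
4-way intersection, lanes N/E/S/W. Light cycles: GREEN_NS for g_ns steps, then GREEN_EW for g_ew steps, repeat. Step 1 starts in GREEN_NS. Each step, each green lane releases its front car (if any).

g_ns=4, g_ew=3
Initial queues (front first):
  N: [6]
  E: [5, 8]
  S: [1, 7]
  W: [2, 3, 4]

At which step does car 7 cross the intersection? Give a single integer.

Step 1 [NS]: N:car6-GO,E:wait,S:car1-GO,W:wait | queues: N=0 E=2 S=1 W=3
Step 2 [NS]: N:empty,E:wait,S:car7-GO,W:wait | queues: N=0 E=2 S=0 W=3
Step 3 [NS]: N:empty,E:wait,S:empty,W:wait | queues: N=0 E=2 S=0 W=3
Step 4 [NS]: N:empty,E:wait,S:empty,W:wait | queues: N=0 E=2 S=0 W=3
Step 5 [EW]: N:wait,E:car5-GO,S:wait,W:car2-GO | queues: N=0 E=1 S=0 W=2
Step 6 [EW]: N:wait,E:car8-GO,S:wait,W:car3-GO | queues: N=0 E=0 S=0 W=1
Step 7 [EW]: N:wait,E:empty,S:wait,W:car4-GO | queues: N=0 E=0 S=0 W=0
Car 7 crosses at step 2

2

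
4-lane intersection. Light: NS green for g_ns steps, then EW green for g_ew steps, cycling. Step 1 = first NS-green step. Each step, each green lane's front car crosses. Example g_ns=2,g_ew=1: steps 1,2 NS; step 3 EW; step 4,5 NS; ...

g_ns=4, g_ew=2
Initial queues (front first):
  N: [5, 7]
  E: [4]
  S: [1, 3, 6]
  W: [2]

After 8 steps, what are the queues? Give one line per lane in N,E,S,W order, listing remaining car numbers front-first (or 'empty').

Step 1 [NS]: N:car5-GO,E:wait,S:car1-GO,W:wait | queues: N=1 E=1 S=2 W=1
Step 2 [NS]: N:car7-GO,E:wait,S:car3-GO,W:wait | queues: N=0 E=1 S=1 W=1
Step 3 [NS]: N:empty,E:wait,S:car6-GO,W:wait | queues: N=0 E=1 S=0 W=1
Step 4 [NS]: N:empty,E:wait,S:empty,W:wait | queues: N=0 E=1 S=0 W=1
Step 5 [EW]: N:wait,E:car4-GO,S:wait,W:car2-GO | queues: N=0 E=0 S=0 W=0

N: empty
E: empty
S: empty
W: empty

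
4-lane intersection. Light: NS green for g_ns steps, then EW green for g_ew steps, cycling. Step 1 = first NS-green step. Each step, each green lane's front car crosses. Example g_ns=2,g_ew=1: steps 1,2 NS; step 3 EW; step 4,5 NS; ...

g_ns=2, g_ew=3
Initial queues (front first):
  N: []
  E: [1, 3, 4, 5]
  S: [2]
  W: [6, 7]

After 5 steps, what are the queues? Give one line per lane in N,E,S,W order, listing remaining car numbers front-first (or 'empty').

Step 1 [NS]: N:empty,E:wait,S:car2-GO,W:wait | queues: N=0 E=4 S=0 W=2
Step 2 [NS]: N:empty,E:wait,S:empty,W:wait | queues: N=0 E=4 S=0 W=2
Step 3 [EW]: N:wait,E:car1-GO,S:wait,W:car6-GO | queues: N=0 E=3 S=0 W=1
Step 4 [EW]: N:wait,E:car3-GO,S:wait,W:car7-GO | queues: N=0 E=2 S=0 W=0
Step 5 [EW]: N:wait,E:car4-GO,S:wait,W:empty | queues: N=0 E=1 S=0 W=0

N: empty
E: 5
S: empty
W: empty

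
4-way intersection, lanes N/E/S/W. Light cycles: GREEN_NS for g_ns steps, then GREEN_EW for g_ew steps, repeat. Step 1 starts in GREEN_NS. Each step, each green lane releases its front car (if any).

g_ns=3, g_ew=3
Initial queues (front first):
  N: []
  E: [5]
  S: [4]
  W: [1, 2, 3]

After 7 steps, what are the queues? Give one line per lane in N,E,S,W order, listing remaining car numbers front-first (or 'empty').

Step 1 [NS]: N:empty,E:wait,S:car4-GO,W:wait | queues: N=0 E=1 S=0 W=3
Step 2 [NS]: N:empty,E:wait,S:empty,W:wait | queues: N=0 E=1 S=0 W=3
Step 3 [NS]: N:empty,E:wait,S:empty,W:wait | queues: N=0 E=1 S=0 W=3
Step 4 [EW]: N:wait,E:car5-GO,S:wait,W:car1-GO | queues: N=0 E=0 S=0 W=2
Step 5 [EW]: N:wait,E:empty,S:wait,W:car2-GO | queues: N=0 E=0 S=0 W=1
Step 6 [EW]: N:wait,E:empty,S:wait,W:car3-GO | queues: N=0 E=0 S=0 W=0

N: empty
E: empty
S: empty
W: empty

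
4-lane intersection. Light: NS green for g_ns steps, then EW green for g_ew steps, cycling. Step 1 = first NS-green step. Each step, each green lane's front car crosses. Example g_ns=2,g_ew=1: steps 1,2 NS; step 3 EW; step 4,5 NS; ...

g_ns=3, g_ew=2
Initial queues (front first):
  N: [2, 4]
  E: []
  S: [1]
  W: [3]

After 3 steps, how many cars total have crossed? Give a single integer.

Step 1 [NS]: N:car2-GO,E:wait,S:car1-GO,W:wait | queues: N=1 E=0 S=0 W=1
Step 2 [NS]: N:car4-GO,E:wait,S:empty,W:wait | queues: N=0 E=0 S=0 W=1
Step 3 [NS]: N:empty,E:wait,S:empty,W:wait | queues: N=0 E=0 S=0 W=1
Cars crossed by step 3: 3

Answer: 3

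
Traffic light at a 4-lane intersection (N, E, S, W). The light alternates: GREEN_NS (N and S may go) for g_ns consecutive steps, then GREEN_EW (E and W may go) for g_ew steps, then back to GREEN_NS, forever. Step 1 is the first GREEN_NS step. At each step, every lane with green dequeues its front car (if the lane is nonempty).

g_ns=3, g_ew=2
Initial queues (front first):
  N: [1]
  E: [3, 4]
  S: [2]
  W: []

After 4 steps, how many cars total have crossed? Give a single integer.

Answer: 3

Derivation:
Step 1 [NS]: N:car1-GO,E:wait,S:car2-GO,W:wait | queues: N=0 E=2 S=0 W=0
Step 2 [NS]: N:empty,E:wait,S:empty,W:wait | queues: N=0 E=2 S=0 W=0
Step 3 [NS]: N:empty,E:wait,S:empty,W:wait | queues: N=0 E=2 S=0 W=0
Step 4 [EW]: N:wait,E:car3-GO,S:wait,W:empty | queues: N=0 E=1 S=0 W=0
Cars crossed by step 4: 3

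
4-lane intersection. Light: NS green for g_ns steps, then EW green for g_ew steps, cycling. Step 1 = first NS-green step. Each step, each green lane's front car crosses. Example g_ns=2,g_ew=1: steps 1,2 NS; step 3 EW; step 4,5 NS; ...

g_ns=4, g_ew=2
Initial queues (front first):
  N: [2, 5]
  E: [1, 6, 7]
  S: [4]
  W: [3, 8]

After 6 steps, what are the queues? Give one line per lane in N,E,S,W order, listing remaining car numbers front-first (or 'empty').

Step 1 [NS]: N:car2-GO,E:wait,S:car4-GO,W:wait | queues: N=1 E=3 S=0 W=2
Step 2 [NS]: N:car5-GO,E:wait,S:empty,W:wait | queues: N=0 E=3 S=0 W=2
Step 3 [NS]: N:empty,E:wait,S:empty,W:wait | queues: N=0 E=3 S=0 W=2
Step 4 [NS]: N:empty,E:wait,S:empty,W:wait | queues: N=0 E=3 S=0 W=2
Step 5 [EW]: N:wait,E:car1-GO,S:wait,W:car3-GO | queues: N=0 E=2 S=0 W=1
Step 6 [EW]: N:wait,E:car6-GO,S:wait,W:car8-GO | queues: N=0 E=1 S=0 W=0

N: empty
E: 7
S: empty
W: empty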